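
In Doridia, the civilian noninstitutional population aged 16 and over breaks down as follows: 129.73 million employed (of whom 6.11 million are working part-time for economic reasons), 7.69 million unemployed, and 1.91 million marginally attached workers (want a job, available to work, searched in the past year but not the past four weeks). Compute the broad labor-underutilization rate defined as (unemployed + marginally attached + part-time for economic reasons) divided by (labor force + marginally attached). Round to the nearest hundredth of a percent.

Broad underutilization rate ≈ 11.28%.

Labor force = 129.73 + 7.69 = 137.42 million.
Numerator = 7.69 + 1.91 + 6.11 = 15.71 million.
Denominator = 137.42 + 1.91 = 139.33 million.
Broad rate = 15.71 / 139.33 = 11.28%.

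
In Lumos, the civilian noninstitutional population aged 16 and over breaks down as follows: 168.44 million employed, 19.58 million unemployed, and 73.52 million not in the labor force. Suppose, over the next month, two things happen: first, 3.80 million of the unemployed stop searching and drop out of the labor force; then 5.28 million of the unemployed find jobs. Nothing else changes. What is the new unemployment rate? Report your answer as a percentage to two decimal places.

New unemployment rate ≈ 5.70%.

Initially, labor force = 168.44 + 19.58 = 188.02 million, so u = 19.58/188.02 = 10.41%.
After the first change, unemployed and labor force both fall by 3.80 → E = 168.44, U = 15.78, labor force = 184.22 million.
After the second change, unemployed falls and employed rises by 5.28; labor force unchanged → E = 173.72, U = 10.50, labor force = 184.22 million.
New unemployment rate = 10.50 / 184.22 = 5.70%.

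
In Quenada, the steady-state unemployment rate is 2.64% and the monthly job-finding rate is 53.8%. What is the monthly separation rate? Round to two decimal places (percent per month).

From u* = s/(s+f): s = u·f/(1−u).
s = 0.0264 × 53.8 / (1 − 0.0264) = 1.4203 / 0.9736 ≈ 1.46% per month.

Separation rate ≈ 1.46% per month.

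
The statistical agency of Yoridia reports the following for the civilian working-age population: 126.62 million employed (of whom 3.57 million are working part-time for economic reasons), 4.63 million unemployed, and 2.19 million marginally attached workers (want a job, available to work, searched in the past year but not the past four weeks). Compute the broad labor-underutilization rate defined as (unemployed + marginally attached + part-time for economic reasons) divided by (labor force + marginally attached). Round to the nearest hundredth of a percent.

Broad underutilization rate ≈ 7.79%.

Labor force = 126.62 + 4.63 = 131.25 million.
Numerator = 4.63 + 2.19 + 3.57 = 10.39 million.
Denominator = 131.25 + 2.19 = 133.44 million.
Broad rate = 10.39 / 133.44 = 7.79%.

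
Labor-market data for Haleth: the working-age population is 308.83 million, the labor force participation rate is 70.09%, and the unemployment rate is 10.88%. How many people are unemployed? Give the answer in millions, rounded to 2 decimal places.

About 23.55 million are unemployed.

Labor force = 0.7009 × 308.83 = 216.46 million.
Unemployed = 0.1088 × 216.46 ≈ 23.55 million.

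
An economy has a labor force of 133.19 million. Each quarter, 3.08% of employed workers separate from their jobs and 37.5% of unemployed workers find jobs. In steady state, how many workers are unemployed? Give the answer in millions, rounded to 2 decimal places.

Steady-state unemployment rate u* = s/(s+f) = 3.08/(3.08+37.5) = 0.075899.
Unemployed = u* × labor force = 0.075899 × 133.19 ≈ 10.11 million.

About 10.11 million are unemployed in steady state.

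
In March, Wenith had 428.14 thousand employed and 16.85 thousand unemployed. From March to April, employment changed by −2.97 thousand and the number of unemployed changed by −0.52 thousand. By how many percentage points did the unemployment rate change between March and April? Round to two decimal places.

The unemployment rate changed by −0.09 percentage points.

March: labor force = 428.14 + 16.85 = 444.99; u = 16.85/444.99 = 3.79%.
April: labor force = 425.17 + 16.33 = 441.50; u = 16.33/441.50 = 3.70%.
Change = 3.70% − 3.79% = −0.09 pp.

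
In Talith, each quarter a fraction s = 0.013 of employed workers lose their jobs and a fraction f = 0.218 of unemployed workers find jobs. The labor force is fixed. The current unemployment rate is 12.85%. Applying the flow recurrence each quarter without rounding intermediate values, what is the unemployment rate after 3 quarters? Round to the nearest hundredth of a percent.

With a fixed labor force, u_{t+1} = u_t + s·(1−u_t) − f·u_t = u_t·(1−s−f) + s.
Here 1−s−f = 0.769 and s = 0.013.
u_1 = 0.128500 × 0.769 + 0.013 = 0.111816.
u_2 = 0.111816 × 0.769 + 0.013 = 0.098987.
u_3 = 0.098987 × 0.769 + 0.013 = 0.089121.

Unemployment rate after three quarters ≈ 8.91%.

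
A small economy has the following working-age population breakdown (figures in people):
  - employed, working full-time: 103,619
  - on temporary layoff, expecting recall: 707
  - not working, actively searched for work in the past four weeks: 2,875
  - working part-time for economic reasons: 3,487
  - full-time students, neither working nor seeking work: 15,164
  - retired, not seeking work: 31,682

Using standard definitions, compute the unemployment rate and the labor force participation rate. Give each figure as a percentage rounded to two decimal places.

Unemployment rate ≈ 3.24%; labor force participation rate ≈ 70.26%.

Employed = 103,619 + 3,487 = 107,106 (anyone who worked, including part-time for economic reasons, counts as employed).
Unemployed = 707 + 2,875 = 3,582 (jobless and actively searching, or on temporary layoff).
Labor force = 107,106 + 3,582 = 110,688.
Not in labor force = 15,164 + 31,682 = 46,846 (those not working and not actively searching are outside the labor force).
Civilian working-age population = 110,688 + 46,846 = 157,534.
Unemployment rate = 3,582 / 110,688 = 3.24%.
Labor force participation rate = 110,688 / 157,534 = 70.26%.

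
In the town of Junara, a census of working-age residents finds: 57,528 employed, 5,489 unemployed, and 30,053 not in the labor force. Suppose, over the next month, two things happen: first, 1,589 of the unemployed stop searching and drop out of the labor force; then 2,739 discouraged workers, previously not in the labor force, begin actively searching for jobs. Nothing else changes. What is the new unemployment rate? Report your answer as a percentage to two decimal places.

Initially, labor force = 57,528 + 5,489 = 63,017, so u = 5,489/63,017 = 8.71%.
After the first change, unemployed and labor force both fall by 1,589 → E = 57,528, U = 3,900, labor force = 61,428.
After the second change, unemployed and labor force both rise by 2,739 → E = 57,528, U = 6,639, labor force = 64,167.
New unemployment rate = 6,639 / 64,167 = 10.35%.

New unemployment rate ≈ 10.35%.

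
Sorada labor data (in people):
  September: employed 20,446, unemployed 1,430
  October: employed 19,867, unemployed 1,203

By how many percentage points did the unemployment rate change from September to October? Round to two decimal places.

The unemployment rate changed by −0.83 percentage points.

September: labor force = 20,446 + 1,430 = 21,876; u = 1,430/21,876 = 6.54%.
October: labor force = 19,867 + 1,203 = 21,070; u = 1,203/21,070 = 5.71%.
Change = 5.71% − 6.54% = −0.83 pp.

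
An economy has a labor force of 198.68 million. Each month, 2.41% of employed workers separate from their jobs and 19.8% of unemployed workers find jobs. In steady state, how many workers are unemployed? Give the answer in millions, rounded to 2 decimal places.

Steady-state unemployment rate u* = s/(s+f) = 2.41/(2.41+19.8) = 0.108510.
Unemployed = u* × labor force = 0.108510 × 198.68 ≈ 21.56 million.

About 21.56 million are unemployed in steady state.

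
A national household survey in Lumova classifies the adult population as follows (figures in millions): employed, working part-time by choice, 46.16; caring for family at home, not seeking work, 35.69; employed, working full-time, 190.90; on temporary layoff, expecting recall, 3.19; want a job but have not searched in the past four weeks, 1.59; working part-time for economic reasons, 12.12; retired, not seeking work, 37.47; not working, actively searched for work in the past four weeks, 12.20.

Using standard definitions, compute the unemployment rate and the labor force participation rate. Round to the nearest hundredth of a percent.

Employed = 46.16 + 190.90 + 12.12 = 249.18 million (anyone who worked, including part-time for economic reasons, counts as employed).
Unemployed = 3.19 + 12.20 = 15.39 million (jobless and actively searching, or on temporary layoff).
Labor force = 249.18 + 15.39 = 264.57 million.
Not in labor force = 35.69 + 1.59 + 37.47 = 74.75 million (those not working and not actively searching are outside the labor force — including those who want a job but have given up searching).
Civilian working-age population = 264.57 + 74.75 = 339.32 million.
Unemployment rate = 15.39 / 264.57 = 5.82%.
Labor force participation rate = 264.57 / 339.32 = 77.97%.

Unemployment rate ≈ 5.82%; labor force participation rate ≈ 77.97%.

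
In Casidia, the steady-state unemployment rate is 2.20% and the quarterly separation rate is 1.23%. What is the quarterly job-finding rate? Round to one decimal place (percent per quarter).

From u* = s/(s+f): f = s·(1−u)/u.
f = 1.23 × (1 − 0.0220) / 0.0220 = 1.2029 / 0.0220 ≈ 54.7% per quarter.

Job-finding rate ≈ 54.7% per quarter.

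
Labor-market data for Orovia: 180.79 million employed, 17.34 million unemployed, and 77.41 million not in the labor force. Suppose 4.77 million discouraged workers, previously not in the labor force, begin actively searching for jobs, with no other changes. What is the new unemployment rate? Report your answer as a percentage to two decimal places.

New unemployment rate ≈ 10.90%.

Initially, labor force = 180.79 + 17.34 = 198.13 million, so u = 17.34/198.13 = 8.75%.
After the change, unemployed and labor force both rise by 4.77 → E = 180.79, U = 22.11, labor force = 202.90 million.
New unemployment rate = 22.11 / 202.90 = 10.90%.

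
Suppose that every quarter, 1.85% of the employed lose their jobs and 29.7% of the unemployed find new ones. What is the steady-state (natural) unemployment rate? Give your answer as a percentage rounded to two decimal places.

At steady state the flows balance: s·E = f·U, so U/(E+U) = s/(s+f).
u* = 1.85 / (1.85 + 29.7) = 1.85 / 31.55 = 5.86%.

Steady-state unemployment rate ≈ 5.86%.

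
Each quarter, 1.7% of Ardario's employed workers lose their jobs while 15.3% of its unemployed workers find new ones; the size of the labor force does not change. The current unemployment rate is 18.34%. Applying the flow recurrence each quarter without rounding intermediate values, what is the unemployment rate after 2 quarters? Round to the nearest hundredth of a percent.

Unemployment rate after two quarters ≈ 15.75%.

With a fixed labor force, u_{t+1} = u_t + s·(1−u_t) − f·u_t = u_t·(1−s−f) + s.
Here 1−s−f = 0.830 and s = 0.017.
u_1 = 0.183400 × 0.830 + 0.017 = 0.169222.
u_2 = 0.169222 × 0.830 + 0.017 = 0.157454.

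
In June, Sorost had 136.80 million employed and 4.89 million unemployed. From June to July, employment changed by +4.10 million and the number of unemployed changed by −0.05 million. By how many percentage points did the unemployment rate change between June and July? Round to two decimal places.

The unemployment rate changed by −0.13 percentage points.

June: labor force = 136.80 + 4.89 = 141.69; u = 4.89/141.69 = 3.45%.
July: labor force = 140.90 + 4.84 = 145.74; u = 4.84/145.74 = 3.32%.
Change = 3.32% − 3.45% = −0.13 pp.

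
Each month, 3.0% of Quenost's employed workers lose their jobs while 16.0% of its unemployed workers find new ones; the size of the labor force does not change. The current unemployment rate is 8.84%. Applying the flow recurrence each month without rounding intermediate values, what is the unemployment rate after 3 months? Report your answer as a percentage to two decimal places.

With a fixed labor force, u_{t+1} = u_t + s·(1−u_t) − f·u_t = u_t·(1−s−f) + s.
Here 1−s−f = 0.810 and s = 0.030.
u_1 = 0.088400 × 0.810 + 0.030 = 0.101604.
u_2 = 0.101604 × 0.810 + 0.030 = 0.112299.
u_3 = 0.112299 × 0.810 + 0.030 = 0.120962.

Unemployment rate after three months ≈ 12.10%.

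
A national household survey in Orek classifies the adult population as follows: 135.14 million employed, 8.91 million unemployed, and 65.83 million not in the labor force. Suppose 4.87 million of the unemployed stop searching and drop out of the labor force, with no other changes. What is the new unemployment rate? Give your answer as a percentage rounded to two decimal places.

Initially, labor force = 135.14 + 8.91 = 144.05 million, so u = 8.91/144.05 = 6.19%.
After the change, unemployed and labor force both fall by 4.87 → E = 135.14, U = 4.04, labor force = 139.18 million.
New unemployment rate = 4.04 / 139.18 = 2.90%.

New unemployment rate ≈ 2.90%.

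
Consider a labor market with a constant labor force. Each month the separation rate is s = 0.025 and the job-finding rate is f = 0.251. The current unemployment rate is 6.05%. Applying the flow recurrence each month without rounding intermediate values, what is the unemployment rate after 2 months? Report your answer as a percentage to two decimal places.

Unemployment rate after two months ≈ 7.48%.

With a fixed labor force, u_{t+1} = u_t + s·(1−u_t) − f·u_t = u_t·(1−s−f) + s.
Here 1−s−f = 0.724 and s = 0.025.
u_1 = 0.060500 × 0.724 + 0.025 = 0.068802.
u_2 = 0.068802 × 0.724 + 0.025 = 0.074813.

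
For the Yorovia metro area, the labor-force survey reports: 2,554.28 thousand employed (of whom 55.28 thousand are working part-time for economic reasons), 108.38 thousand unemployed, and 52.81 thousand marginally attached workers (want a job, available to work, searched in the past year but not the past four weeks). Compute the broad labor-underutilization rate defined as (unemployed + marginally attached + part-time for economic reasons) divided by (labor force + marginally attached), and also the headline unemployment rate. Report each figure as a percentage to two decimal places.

Labor force = 2,554.28 + 108.38 = 2,662.66 thousand.
Numerator = 108.38 + 52.81 + 55.28 = 216.47 thousand.
Denominator = 2,662.66 + 52.81 = 2,715.47 thousand.
Broad rate = 216.47 / 2,715.47 = 7.97%.
Headline unemployment rate = 108.38 / 2,662.66 = 4.07%.

Broad underutilization rate ≈ 7.97%; headline unemployment rate ≈ 4.07%.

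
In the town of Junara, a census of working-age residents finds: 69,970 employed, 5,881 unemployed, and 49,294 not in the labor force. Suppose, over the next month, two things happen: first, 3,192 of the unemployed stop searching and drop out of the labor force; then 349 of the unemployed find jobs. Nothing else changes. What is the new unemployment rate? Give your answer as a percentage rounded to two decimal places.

Initially, labor force = 69,970 + 5,881 = 75,851, so u = 5,881/75,851 = 7.75%.
After the first change, unemployed and labor force both fall by 3,192 → E = 69,970, U = 2,689, labor force = 72,659.
After the second change, unemployed falls and employed rises by 349; labor force unchanged → E = 70,319, U = 2,340, labor force = 72,659.
New unemployment rate = 2,340 / 72,659 = 3.22%.

New unemployment rate ≈ 3.22%.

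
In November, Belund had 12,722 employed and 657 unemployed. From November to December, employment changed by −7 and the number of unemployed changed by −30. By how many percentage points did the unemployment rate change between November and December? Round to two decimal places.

November: labor force = 12,722 + 657 = 13,379; u = 657/13,379 = 4.91%.
December: labor force = 12,715 + 627 = 13,342; u = 627/13,342 = 4.70%.
Change = 4.70% − 4.91% = −0.21 pp.

The unemployment rate changed by −0.21 percentage points.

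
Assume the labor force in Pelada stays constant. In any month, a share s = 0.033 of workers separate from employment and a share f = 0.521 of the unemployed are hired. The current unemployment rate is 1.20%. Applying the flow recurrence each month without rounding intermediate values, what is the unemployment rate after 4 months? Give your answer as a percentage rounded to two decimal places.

With a fixed labor force, u_{t+1} = u_t + s·(1−u_t) − f·u_t = u_t·(1−s−f) + s.
Here 1−s−f = 0.446 and s = 0.033.
u_1 = 0.012000 × 0.446 + 0.033 = 0.038352.
u_2 = 0.038352 × 0.446 + 0.033 = 0.050105.
u_3 = 0.050105 × 0.446 + 0.033 = 0.055347.
u_4 = 0.055347 × 0.446 + 0.033 = 0.057685.

Unemployment rate after four months ≈ 5.77%.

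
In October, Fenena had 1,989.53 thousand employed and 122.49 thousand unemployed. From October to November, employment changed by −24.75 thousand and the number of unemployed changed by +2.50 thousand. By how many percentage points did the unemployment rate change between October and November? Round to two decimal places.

The unemployment rate changed by +0.18 percentage points.

October: labor force = 1,989.53 + 122.49 = 2,112.02; u = 122.49/2,112.02 = 5.80%.
November: labor force = 1,964.78 + 124.99 = 2,089.77; u = 124.99/2,089.77 = 5.98%.
Change = 5.98% − 5.80% = +0.18 pp.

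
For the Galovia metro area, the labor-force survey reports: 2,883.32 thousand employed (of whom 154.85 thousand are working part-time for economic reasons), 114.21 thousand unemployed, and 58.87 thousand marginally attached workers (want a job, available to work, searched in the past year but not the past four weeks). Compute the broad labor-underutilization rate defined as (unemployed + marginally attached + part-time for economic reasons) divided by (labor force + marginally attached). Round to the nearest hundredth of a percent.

Labor force = 2,883.32 + 114.21 = 2,997.53 thousand.
Numerator = 114.21 + 58.87 + 154.85 = 327.93 thousand.
Denominator = 2,997.53 + 58.87 = 3,056.40 thousand.
Broad rate = 327.93 / 3,056.40 = 10.73%.

Broad underutilization rate ≈ 10.73%.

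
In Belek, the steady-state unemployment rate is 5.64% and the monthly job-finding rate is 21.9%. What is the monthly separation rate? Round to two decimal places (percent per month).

Separation rate ≈ 1.31% per month.

From u* = s/(s+f): s = u·f/(1−u).
s = 0.0564 × 21.9 / (1 − 0.0564) = 1.2352 / 0.9436 ≈ 1.31% per month.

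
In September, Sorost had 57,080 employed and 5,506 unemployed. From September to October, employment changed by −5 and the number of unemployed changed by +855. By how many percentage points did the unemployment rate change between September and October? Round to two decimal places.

September: labor force = 57,080 + 5,506 = 62,586; u = 5,506/62,586 = 8.80%.
October: labor force = 57,075 + 6,361 = 63,436; u = 6,361/63,436 = 10.03%.
Change = 10.03% − 8.80% = +1.23 pp.

The unemployment rate changed by +1.23 percentage points.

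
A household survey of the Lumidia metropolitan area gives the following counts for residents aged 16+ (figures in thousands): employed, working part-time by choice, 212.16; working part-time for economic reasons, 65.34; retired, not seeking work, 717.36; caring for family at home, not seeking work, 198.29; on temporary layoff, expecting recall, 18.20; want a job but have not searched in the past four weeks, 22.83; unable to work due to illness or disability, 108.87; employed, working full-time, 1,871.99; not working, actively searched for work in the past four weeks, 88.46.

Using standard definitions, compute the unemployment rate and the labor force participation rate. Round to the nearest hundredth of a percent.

Employed = 212.16 + 65.34 + 1,871.99 = 2,149.49 thousand (anyone who worked, including part-time for economic reasons, counts as employed).
Unemployed = 18.20 + 88.46 = 106.66 thousand (jobless and actively searching, or on temporary layoff).
Labor force = 2,149.49 + 106.66 = 2,256.15 thousand.
Not in labor force = 717.36 + 198.29 + 22.83 + 108.87 = 1,047.35 thousand (those not working and not actively searching are outside the labor force — including those who want a job but have given up searching).
Civilian working-age population = 2,256.15 + 1,047.35 = 3,303.50 thousand.
Unemployment rate = 106.66 / 2,256.15 = 4.73%.
Labor force participation rate = 2,256.15 / 3,303.50 = 68.30%.

Unemployment rate ≈ 4.73%; labor force participation rate ≈ 68.30%.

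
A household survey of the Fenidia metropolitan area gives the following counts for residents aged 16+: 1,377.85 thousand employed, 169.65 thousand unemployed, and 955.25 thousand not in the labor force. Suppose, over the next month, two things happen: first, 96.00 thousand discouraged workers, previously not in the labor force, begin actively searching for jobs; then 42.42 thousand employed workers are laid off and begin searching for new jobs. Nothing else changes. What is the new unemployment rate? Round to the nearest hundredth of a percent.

New unemployment rate ≈ 18.74%.

Initially, labor force = 1,377.85 + 169.65 = 1,547.50 thousand, so u = 169.65/1,547.50 = 10.96%.
After the first change, unemployed and labor force both rise by 96.00 → E = 1,377.85, U = 265.65, labor force = 1,643.50 thousand.
After the second change, employed falls and unemployed rises by 42.42; labor force unchanged → E = 1,335.43, U = 308.07, labor force = 1,643.50 thousand.
New unemployment rate = 308.07 / 1,643.50 = 18.74%.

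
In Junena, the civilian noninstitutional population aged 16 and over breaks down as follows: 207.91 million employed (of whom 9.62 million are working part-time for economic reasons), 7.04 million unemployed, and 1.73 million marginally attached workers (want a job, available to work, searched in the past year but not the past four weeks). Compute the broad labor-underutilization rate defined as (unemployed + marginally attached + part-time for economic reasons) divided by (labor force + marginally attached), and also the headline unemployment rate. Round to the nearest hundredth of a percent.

Broad underutilization rate ≈ 8.49%; headline unemployment rate ≈ 3.28%.

Labor force = 207.91 + 7.04 = 214.95 million.
Numerator = 7.04 + 1.73 + 9.62 = 18.39 million.
Denominator = 214.95 + 1.73 = 216.68 million.
Broad rate = 18.39 / 216.68 = 8.49%.
Headline unemployment rate = 7.04 / 214.95 = 3.28%.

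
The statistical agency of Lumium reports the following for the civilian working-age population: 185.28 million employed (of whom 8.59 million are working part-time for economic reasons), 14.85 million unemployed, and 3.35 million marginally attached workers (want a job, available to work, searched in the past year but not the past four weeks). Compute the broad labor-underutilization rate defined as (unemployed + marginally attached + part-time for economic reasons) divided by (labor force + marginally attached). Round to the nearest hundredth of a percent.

Broad underutilization rate ≈ 13.17%.

Labor force = 185.28 + 14.85 = 200.13 million.
Numerator = 14.85 + 3.35 + 8.59 = 26.79 million.
Denominator = 200.13 + 3.35 = 203.48 million.
Broad rate = 26.79 / 203.48 = 13.17%.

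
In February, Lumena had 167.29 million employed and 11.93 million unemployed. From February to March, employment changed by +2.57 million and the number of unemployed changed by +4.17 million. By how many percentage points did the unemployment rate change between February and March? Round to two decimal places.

February: labor force = 167.29 + 11.93 = 179.22; u = 11.93/179.22 = 6.66%.
March: labor force = 169.86 + 16.10 = 185.96; u = 16.10/185.96 = 8.66%.
Change = 8.66% − 6.66% = +2.00 pp.

The unemployment rate changed by +2.00 percentage points.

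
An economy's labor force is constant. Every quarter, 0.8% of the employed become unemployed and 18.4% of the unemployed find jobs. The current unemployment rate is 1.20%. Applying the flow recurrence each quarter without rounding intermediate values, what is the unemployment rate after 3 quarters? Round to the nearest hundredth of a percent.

With a fixed labor force, u_{t+1} = u_t + s·(1−u_t) − f·u_t = u_t·(1−s−f) + s.
Here 1−s−f = 0.808 and s = 0.008.
u_1 = 0.012000 × 0.808 + 0.008 = 0.017696.
u_2 = 0.017696 × 0.808 + 0.008 = 0.022298.
u_3 = 0.022298 × 0.808 + 0.008 = 0.026017.

Unemployment rate after three quarters ≈ 2.60%.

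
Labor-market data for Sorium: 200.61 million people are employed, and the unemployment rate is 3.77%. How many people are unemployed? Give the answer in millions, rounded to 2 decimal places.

Let U be the number unemployed. The labor force is E + U, and U/(E+U) = 0.0377.
So U = 0.0377 × 200.61 / (1 − 0.0377) = 7.5630 / 0.9623 ≈ 7.86 million.

About 7.86 million are unemployed.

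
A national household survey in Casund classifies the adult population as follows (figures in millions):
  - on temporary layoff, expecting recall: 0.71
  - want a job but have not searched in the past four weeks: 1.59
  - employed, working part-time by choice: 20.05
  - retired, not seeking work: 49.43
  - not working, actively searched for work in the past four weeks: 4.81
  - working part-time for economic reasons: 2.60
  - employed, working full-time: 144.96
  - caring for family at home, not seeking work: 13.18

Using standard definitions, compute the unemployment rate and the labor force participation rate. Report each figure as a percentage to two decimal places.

Employed = 20.05 + 2.60 + 144.96 = 167.61 million (anyone who worked, including part-time for economic reasons, counts as employed).
Unemployed = 0.71 + 4.81 = 5.52 million (jobless and actively searching, or on temporary layoff).
Labor force = 167.61 + 5.52 = 173.13 million.
Not in labor force = 1.59 + 49.43 + 13.18 = 64.20 million (those not working and not actively searching are outside the labor force — including those who want a job but have given up searching).
Civilian working-age population = 173.13 + 64.20 = 237.33 million.
Unemployment rate = 5.52 / 173.13 = 3.19%.
Labor force participation rate = 173.13 / 237.33 = 72.95%.

Unemployment rate ≈ 3.19%; labor force participation rate ≈ 72.95%.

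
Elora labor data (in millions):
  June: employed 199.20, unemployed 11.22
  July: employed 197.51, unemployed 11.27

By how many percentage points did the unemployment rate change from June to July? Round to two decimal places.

June: labor force = 199.20 + 11.22 = 210.42; u = 11.22/210.42 = 5.33%.
July: labor force = 197.51 + 11.27 = 208.78; u = 11.27/208.78 = 5.40%.
Change = 5.40% − 5.33% = +0.07 pp.

The unemployment rate changed by +0.07 percentage points.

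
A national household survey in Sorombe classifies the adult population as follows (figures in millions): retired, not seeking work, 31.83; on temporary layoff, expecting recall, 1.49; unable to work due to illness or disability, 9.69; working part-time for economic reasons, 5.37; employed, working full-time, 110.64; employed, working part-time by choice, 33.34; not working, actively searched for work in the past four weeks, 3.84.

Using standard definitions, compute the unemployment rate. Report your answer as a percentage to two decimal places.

Unemployment rate ≈ 3.45%.

Employed = 5.37 + 110.64 + 33.34 = 149.35 million (anyone who worked, including part-time for economic reasons, counts as employed).
Unemployed = 1.49 + 3.84 = 5.33 million (jobless and actively searching, or on temporary layoff).
Labor force = 149.35 + 5.33 = 154.68 million.
Unemployment rate = 5.33 / 154.68 = 3.45%.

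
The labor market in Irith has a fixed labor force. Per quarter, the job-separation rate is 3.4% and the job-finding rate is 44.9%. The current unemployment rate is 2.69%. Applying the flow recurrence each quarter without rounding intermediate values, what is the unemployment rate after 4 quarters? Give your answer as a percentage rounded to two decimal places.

With a fixed labor force, u_{t+1} = u_t + s·(1−u_t) − f·u_t = u_t·(1−s−f) + s.
Here 1−s−f = 0.517 and s = 0.034.
u_1 = 0.026900 × 0.517 + 0.034 = 0.047907.
u_2 = 0.047907 × 0.517 + 0.034 = 0.058768.
u_3 = 0.058768 × 0.517 + 0.034 = 0.064383.
u_4 = 0.064383 × 0.517 + 0.034 = 0.067286.

Unemployment rate after four quarters ≈ 6.73%.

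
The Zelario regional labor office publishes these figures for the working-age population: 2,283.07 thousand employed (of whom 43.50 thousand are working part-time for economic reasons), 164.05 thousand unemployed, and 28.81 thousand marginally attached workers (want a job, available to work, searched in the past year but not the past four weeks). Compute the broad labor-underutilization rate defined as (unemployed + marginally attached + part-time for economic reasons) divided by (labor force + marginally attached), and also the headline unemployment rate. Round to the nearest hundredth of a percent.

Broad underutilization rate ≈ 9.55%; headline unemployment rate ≈ 6.70%.

Labor force = 2,283.07 + 164.05 = 2,447.12 thousand.
Numerator = 164.05 + 28.81 + 43.50 = 236.36 thousand.
Denominator = 2,447.12 + 28.81 = 2,475.93 thousand.
Broad rate = 236.36 / 2,475.93 = 9.55%.
Headline unemployment rate = 164.05 / 2,447.12 = 6.70%.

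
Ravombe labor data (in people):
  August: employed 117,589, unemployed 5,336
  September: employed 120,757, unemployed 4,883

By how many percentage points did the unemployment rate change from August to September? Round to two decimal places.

August: labor force = 117,589 + 5,336 = 122,925; u = 5,336/122,925 = 4.34%.
September: labor force = 120,757 + 4,883 = 125,640; u = 4,883/125,640 = 3.89%.
Change = 3.89% − 4.34% = −0.45 pp.

The unemployment rate changed by −0.45 percentage points.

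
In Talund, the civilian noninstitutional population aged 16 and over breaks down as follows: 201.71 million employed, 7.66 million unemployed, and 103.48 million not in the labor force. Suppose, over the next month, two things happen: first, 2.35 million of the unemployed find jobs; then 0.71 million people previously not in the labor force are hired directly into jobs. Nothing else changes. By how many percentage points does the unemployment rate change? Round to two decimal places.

Initially, labor force = 201.71 + 7.66 = 209.37 million, so u = 7.66/209.37 = 3.66%.
After the first change, unemployed falls and employed rises by 2.35; labor force unchanged → E = 204.06, U = 5.31, labor force = 209.37 million.
After the second change, employed and labor force both rise by 0.71; unemployed unchanged → E = 204.77, U = 5.31, labor force = 210.08 million.
New unemployment rate = 5.31 / 210.08 = 2.53%.
Change = 2.53% − 3.66% = −1.13 percentage points.

The unemployment rate changes by −1.13 percentage points.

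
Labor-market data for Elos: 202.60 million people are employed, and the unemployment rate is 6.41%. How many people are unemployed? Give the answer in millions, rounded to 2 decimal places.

About 13.88 million are unemployed.

Let U be the number unemployed. The labor force is E + U, and U/(E+U) = 0.0641.
So U = 0.0641 × 202.60 / (1 − 0.0641) = 12.9867 / 0.9359 ≈ 13.88 million.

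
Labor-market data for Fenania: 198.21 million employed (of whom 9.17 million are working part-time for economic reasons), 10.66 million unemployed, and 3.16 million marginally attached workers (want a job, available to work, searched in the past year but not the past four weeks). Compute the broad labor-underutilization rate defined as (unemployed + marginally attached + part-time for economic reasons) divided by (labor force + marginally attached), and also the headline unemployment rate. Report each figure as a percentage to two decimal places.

Labor force = 198.21 + 10.66 = 208.87 million.
Numerator = 10.66 + 3.16 + 9.17 = 22.99 million.
Denominator = 208.87 + 3.16 = 212.03 million.
Broad rate = 22.99 / 212.03 = 10.84%.
Headline unemployment rate = 10.66 / 208.87 = 5.10%.

Broad underutilization rate ≈ 10.84%; headline unemployment rate ≈ 5.10%.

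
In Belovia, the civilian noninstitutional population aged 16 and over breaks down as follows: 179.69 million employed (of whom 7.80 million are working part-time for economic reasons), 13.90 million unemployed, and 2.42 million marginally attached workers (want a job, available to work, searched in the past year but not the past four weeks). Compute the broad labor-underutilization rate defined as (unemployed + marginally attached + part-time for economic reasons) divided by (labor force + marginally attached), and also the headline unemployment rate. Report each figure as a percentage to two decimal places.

Labor force = 179.69 + 13.90 = 193.59 million.
Numerator = 13.90 + 2.42 + 7.80 = 24.12 million.
Denominator = 193.59 + 2.42 = 196.01 million.
Broad rate = 24.12 / 196.01 = 12.31%.
Headline unemployment rate = 13.90 / 193.59 = 7.18%.

Broad underutilization rate ≈ 12.31%; headline unemployment rate ≈ 7.18%.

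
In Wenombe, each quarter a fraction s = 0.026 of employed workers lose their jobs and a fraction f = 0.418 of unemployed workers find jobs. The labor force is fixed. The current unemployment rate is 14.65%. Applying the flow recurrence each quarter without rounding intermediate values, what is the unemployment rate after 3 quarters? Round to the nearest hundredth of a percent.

With a fixed labor force, u_{t+1} = u_t + s·(1−u_t) − f·u_t = u_t·(1−s−f) + s.
Here 1−s−f = 0.556 and s = 0.026.
u_1 = 0.146500 × 0.556 + 0.026 = 0.107454.
u_2 = 0.107454 × 0.556 + 0.026 = 0.085744.
u_3 = 0.085744 × 0.556 + 0.026 = 0.073674.

Unemployment rate after three quarters ≈ 7.37%.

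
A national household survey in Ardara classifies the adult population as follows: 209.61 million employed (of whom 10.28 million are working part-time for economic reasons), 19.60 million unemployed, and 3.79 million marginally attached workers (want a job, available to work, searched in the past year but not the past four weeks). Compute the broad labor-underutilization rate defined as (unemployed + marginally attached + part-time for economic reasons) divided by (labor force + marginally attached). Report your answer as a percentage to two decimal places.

Broad underutilization rate ≈ 14.45%.

Labor force = 209.61 + 19.60 = 229.21 million.
Numerator = 19.60 + 3.79 + 10.28 = 33.67 million.
Denominator = 229.21 + 3.79 = 233.00 million.
Broad rate = 33.67 / 233.00 = 14.45%.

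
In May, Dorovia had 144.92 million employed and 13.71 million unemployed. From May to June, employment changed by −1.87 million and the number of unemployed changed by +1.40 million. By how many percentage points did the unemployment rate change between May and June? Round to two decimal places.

The unemployment rate changed by +0.91 percentage points.

May: labor force = 144.92 + 13.71 = 158.63; u = 13.71/158.63 = 8.64%.
June: labor force = 143.05 + 15.11 = 158.16; u = 15.11/158.16 = 9.55%.
Change = 9.55% − 8.64% = +0.91 pp.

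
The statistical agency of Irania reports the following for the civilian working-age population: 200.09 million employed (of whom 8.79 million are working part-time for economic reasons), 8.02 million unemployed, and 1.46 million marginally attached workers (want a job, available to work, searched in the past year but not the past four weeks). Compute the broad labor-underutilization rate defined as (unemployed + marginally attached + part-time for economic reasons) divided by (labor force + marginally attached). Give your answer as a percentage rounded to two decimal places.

Broad underutilization rate ≈ 8.72%.

Labor force = 200.09 + 8.02 = 208.11 million.
Numerator = 8.02 + 1.46 + 8.79 = 18.27 million.
Denominator = 208.11 + 1.46 = 209.57 million.
Broad rate = 18.27 / 209.57 = 8.72%.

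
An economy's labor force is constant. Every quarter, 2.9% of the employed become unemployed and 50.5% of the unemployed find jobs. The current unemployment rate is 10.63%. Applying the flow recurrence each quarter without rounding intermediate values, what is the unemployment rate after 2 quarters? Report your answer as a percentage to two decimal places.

Unemployment rate after two quarters ≈ 6.56%.

With a fixed labor force, u_{t+1} = u_t + s·(1−u_t) − f·u_t = u_t·(1−s−f) + s.
Here 1−s−f = 0.466 and s = 0.029.
u_1 = 0.106300 × 0.466 + 0.029 = 0.078536.
u_2 = 0.078536 × 0.466 + 0.029 = 0.065598.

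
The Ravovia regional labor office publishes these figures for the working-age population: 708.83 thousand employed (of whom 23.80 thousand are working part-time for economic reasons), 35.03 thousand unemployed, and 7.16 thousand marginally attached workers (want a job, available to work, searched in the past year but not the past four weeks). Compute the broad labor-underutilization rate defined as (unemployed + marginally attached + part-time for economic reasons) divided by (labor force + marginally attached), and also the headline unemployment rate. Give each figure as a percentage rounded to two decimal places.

Broad underutilization rate ≈ 8.79%; headline unemployment rate ≈ 4.71%.

Labor force = 708.83 + 35.03 = 743.86 thousand.
Numerator = 35.03 + 7.16 + 23.80 = 65.99 thousand.
Denominator = 743.86 + 7.16 = 751.02 thousand.
Broad rate = 65.99 / 751.02 = 8.79%.
Headline unemployment rate = 35.03 / 743.86 = 4.71%.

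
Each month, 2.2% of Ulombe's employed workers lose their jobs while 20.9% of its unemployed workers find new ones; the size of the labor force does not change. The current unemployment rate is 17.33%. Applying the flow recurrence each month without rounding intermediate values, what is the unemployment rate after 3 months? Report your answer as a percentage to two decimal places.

With a fixed labor force, u_{t+1} = u_t + s·(1−u_t) − f·u_t = u_t·(1−s−f) + s.
Here 1−s−f = 0.769 and s = 0.022.
u_1 = 0.173300 × 0.769 + 0.022 = 0.155268.
u_2 = 0.155268 × 0.769 + 0.022 = 0.141401.
u_3 = 0.141401 × 0.769 + 0.022 = 0.130737.

Unemployment rate after three months ≈ 13.07%.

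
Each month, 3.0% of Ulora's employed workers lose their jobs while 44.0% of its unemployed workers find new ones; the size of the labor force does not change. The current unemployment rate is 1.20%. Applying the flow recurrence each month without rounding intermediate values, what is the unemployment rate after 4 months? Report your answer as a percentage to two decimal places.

Unemployment rate after four months ≈ 5.97%.

With a fixed labor force, u_{t+1} = u_t + s·(1−u_t) − f·u_t = u_t·(1−s−f) + s.
Here 1−s−f = 0.530 and s = 0.030.
u_1 = 0.012000 × 0.530 + 0.030 = 0.036360.
u_2 = 0.036360 × 0.530 + 0.030 = 0.049271.
u_3 = 0.049271 × 0.530 + 0.030 = 0.056114.
u_4 = 0.056114 × 0.530 + 0.030 = 0.059740.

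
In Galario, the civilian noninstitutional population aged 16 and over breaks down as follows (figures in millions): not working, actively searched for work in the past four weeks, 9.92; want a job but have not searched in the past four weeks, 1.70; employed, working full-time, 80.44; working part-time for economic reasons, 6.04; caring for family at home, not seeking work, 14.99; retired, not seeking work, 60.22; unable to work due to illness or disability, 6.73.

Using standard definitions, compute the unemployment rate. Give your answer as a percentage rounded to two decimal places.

Employed = 80.44 + 6.04 = 86.48 million (anyone who worked, including part-time for economic reasons, counts as employed).
Unemployed = 9.92 million.
Labor force = 86.48 + 9.92 = 96.40 million.
Unemployment rate = 9.92 / 96.40 = 10.29%.

Unemployment rate ≈ 10.29%.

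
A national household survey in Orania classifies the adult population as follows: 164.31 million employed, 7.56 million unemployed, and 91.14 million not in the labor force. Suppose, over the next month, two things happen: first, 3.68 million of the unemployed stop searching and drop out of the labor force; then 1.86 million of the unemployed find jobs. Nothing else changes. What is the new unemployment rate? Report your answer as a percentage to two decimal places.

New unemployment rate ≈ 1.20%.

Initially, labor force = 164.31 + 7.56 = 171.87 million, so u = 7.56/171.87 = 4.40%.
After the first change, unemployed and labor force both fall by 3.68 → E = 164.31, U = 3.88, labor force = 168.19 million.
After the second change, unemployed falls and employed rises by 1.86; labor force unchanged → E = 166.17, U = 2.02, labor force = 168.19 million.
New unemployment rate = 2.02 / 168.19 = 1.20%.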